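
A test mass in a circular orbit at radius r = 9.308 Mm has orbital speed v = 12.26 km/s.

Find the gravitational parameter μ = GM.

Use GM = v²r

Convert to SI: r = 9.308 Mm = 9.308e+06 m; v = 12.26 km/s = 12260 m/s.
For a circular orbit v² = GM/r, so GM = v² · r.
GM = (12260)² · 9.308e+06 m³/s² ≈ 1.399e+15 m³/s² = 1.399 × 10^15 m³/s².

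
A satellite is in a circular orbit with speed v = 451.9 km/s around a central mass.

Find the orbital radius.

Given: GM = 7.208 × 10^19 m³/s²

Convert to SI: v = 451.9 km/s = 451900 m/s.
For a circular orbit, v² = GM / r, so r = GM / v².
r = 7.208e+19 / (451900)² m ≈ 3.53e+08 m = 353 Mm.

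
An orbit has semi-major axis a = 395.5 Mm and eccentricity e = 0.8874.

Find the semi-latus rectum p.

Convert to SI: a = 395.5 Mm = 3.955e+08 m.
p = a (1 − e²).
p = 3.955e+08 · (1 − (0.8874)²) = 3.955e+08 · 0.212521 ≈ 8.405e+07 m = 84.05 Mm.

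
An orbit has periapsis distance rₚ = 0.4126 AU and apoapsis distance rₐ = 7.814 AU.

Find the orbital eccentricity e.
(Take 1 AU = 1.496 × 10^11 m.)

Convert to SI: rₚ = 0.4126 AU = 6.1725e+10 m; rₐ = 7.814 AU = 1.16897e+12 m.
e = (rₐ − rₚ) / (rₐ + rₚ).
e = (1.16897e+12 − 6.1725e+10) / (1.16897e+12 + 6.1725e+10) = 1.10725e+12 / 1.2307e+12 ≈ 0.8997.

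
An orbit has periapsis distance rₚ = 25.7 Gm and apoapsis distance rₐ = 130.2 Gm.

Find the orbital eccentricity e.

Convert to SI: rₚ = 25.7 Gm = 2.57e+10 m; rₐ = 130.2 Gm = 1.302e+11 m.
e = (rₐ − rₚ) / (rₐ + rₚ).
e = (1.302e+11 − 2.57e+10) / (1.302e+11 + 2.57e+10) = 1.045e+11 / 1.559e+11 ≈ 0.6703.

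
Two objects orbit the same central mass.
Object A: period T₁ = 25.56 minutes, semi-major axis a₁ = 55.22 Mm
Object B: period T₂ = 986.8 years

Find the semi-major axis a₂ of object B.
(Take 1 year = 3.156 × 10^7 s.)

Convert to SI: T₁ = 25.56 minutes = 1533.6 s; a₁ = 55.22 Mm = 5.522e+07 m; T₂ = 986.8 years = 3.11434e+10 s.
Kepler's third law: (T₁/T₂)² = (a₁/a₂)³ ⇒ a₂ = a₁ · (T₂/T₁)^(2/3).
T₂/T₁ = 3.11434e+10 / 1533.6 = 2.03074e+07.
a₂ = 5.522e+07 · (2.03074e+07)^(2/3) m ≈ 4.11e+12 m = 4.11 Tm.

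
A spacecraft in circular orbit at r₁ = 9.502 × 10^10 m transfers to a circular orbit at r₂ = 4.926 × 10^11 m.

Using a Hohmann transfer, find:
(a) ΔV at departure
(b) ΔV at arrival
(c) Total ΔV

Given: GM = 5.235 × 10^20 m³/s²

Transfer semi-major axis: a_t = (r₁ + r₂)/2 = (9.502e+10 + 4.926e+11)/2 = 2.9381e+11 m.
Circular speeds: v₁ = √(GM/r₁) = 74225.1 m/s, v₂ = √(GM/r₂) = 32599.5 m/s.
Transfer speeds (vis-viva v² = GM(2/r − 1/a_t)): v₁ᵗ = 96109.2 m/s, v₂ᵗ = 18539 m/s.
(a) ΔV₁ = |v₁ᵗ − v₁| ≈ 2.188e+04 m/s = 21.88 km/s.
(b) ΔV₂ = |v₂ − v₂ᵗ| ≈ 1.406e+04 m/s = 14.06 km/s.
(c) ΔV_total = ΔV₁ + ΔV₂ ≈ 3.594e+04 m/s = 35.94 km/s.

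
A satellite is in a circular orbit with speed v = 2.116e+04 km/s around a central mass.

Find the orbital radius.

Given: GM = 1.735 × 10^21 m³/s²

Convert to SI: v = 2.116e+04 km/s = 2.116e+07 m/s.
For a circular orbit, v² = GM / r, so r = GM / v².
r = 1.735e+21 / (2.116e+07)² m ≈ 3.875e+06 m = 3.875 Mm.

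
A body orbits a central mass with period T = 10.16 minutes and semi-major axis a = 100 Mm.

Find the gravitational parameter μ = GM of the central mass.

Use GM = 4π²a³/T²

Convert to SI: T = 10.16 minutes = 609.6 s; a = 100 Mm = 1e+08 m.
GM = 4π² · a³ / T².
GM = 4π² · (1e+08)³ / (609.6)² m³/s² ≈ 1.062e+20 m³/s² = 1.062 × 10^20 m³/s².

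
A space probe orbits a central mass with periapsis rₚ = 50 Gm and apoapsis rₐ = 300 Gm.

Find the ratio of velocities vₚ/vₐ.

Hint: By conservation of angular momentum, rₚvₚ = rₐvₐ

Convert to SI: rₚ = 50 Gm = 5e+10 m; rₐ = 300 Gm = 3e+11 m.
Conservation of angular momentum gives rₚvₚ = rₐvₐ, so vₚ/vₐ = rₐ/rₚ.
vₚ/vₐ = 3e+11 / 5e+10 ≈ 6.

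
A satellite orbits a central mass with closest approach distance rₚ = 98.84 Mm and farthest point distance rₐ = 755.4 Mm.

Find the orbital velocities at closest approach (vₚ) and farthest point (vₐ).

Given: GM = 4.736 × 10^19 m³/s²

Convert to SI: rₚ = 98.84 Mm = 9.884e+07 m; rₐ = 755.4 Mm = 7.554e+08 m.
Use the vis-viva equation v² = GM(2/r − 1/a) with a = (rₚ + rₐ)/2 = (9.884e+07 + 7.554e+08)/2 = 4.2712e+08 m.
vₚ = √(GM · (2/rₚ − 1/a)) = √(4.736e+19 · (2/9.884e+07 − 1/4.2712e+08)) m/s ≈ 9.206e+05 m/s = 920.6 km/s.
vₐ = √(GM · (2/rₐ − 1/a)) = √(4.736e+19 · (2/7.554e+08 − 1/4.2712e+08)) m/s ≈ 1.205e+05 m/s = 120.5 km/s.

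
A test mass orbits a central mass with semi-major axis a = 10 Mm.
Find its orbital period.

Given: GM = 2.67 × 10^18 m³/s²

Convert to SI: a = 10 Mm = 1e+07 m.
Kepler's third law: T = 2π √(a³ / GM).
Substituting a = 1e+07 m and GM = 2.67e+18 m³/s²:
T = 2π √((1e+07)³ / 2.67e+18) s
T ≈ 121.6 s = 2.027 minutes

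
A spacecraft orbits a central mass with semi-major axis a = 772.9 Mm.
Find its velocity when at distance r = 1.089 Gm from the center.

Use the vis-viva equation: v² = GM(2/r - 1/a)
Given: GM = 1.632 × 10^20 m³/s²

Convert to SI: a = 772.9 Mm = 7.729e+08 m; r = 1.089 Gm = 1.089e+09 m.
Vis-viva: v = √(GM · (2/r − 1/a)).
2/r − 1/a = 2/1.089e+09 − 1/7.729e+08 = 5.42719e-10 m⁻¹.
v = √(1.632e+20 · 5.42719e-10) m/s ≈ 2.976e+05 m/s = 297.6 km/s.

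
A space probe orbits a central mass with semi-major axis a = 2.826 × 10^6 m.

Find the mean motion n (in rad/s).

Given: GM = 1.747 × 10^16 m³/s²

n = √(GM / a³).
n = √(1.747e+16 / (2.826e+06)³) rad/s ≈ 0.02782 rad/s.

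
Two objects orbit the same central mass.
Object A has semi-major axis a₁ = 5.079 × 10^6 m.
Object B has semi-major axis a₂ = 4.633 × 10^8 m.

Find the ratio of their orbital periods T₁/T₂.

From Kepler's third law, (T₁/T₂)² = (a₁/a₂)³, so T₁/T₂ = (a₁/a₂)^(3/2).
a₁/a₂ = 5.079e+06 / 4.633e+08 = 0.0109627.
T₁/T₂ = (0.0109627)^(3/2) ≈ 0.001148.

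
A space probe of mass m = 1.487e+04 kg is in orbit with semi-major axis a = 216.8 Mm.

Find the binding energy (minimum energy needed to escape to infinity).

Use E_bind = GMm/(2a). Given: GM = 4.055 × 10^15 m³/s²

Convert to SI: a = 216.8 Mm = 2.168e+08 m.
Total orbital energy is E = −GMm/(2a); binding energy is E_bind = −E = GMm/(2a).
E_bind = 4.055e+15 · 1.487e+04 / (2 · 2.168e+08) J ≈ 1.391e+11 J = 139.1 GJ.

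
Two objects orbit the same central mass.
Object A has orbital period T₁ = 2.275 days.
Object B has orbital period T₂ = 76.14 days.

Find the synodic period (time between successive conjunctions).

Convert to SI: T₁ = 2.275 days = 196560 s; T₂ = 76.14 days = 6.5785e+06 s.
T_syn = |T₁ · T₂ / (T₁ − T₂)|.
T_syn = |196560 · 6.5785e+06 / (196560 − 6.5785e+06)| s ≈ 2.026e+05 s = 2.345 days.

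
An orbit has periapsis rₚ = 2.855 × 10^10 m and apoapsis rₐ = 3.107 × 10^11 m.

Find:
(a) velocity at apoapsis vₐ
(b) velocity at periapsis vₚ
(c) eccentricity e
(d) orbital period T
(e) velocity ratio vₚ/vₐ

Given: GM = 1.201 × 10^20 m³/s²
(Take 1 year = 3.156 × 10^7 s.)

(a) With a = (rₚ + rₐ)/2 = 1.69625e+11 m, vₐ = √(GM (2/rₐ − 1/a)) = √(1.201e+20 · (2/3.107e+11 − 1/1.69625e+11)) m/s ≈ 8066 m/s
(b) With a = (rₚ + rₐ)/2 = 1.69625e+11 m, vₚ = √(GM (2/rₚ − 1/a)) = √(1.201e+20 · (2/2.855e+10 − 1/1.69625e+11)) m/s ≈ 8.778e+04 m/s
(c) e = (rₐ − rₚ)/(rₐ + rₚ) = (3.107e+11 − 2.855e+10)/(3.107e+11 + 2.855e+10) ≈ 0.8317
(d) With a = (rₚ + rₐ)/2 = 1.69625e+11 m, T = 2π √(a³/GM) = 2π √((1.69625e+11)³/1.201e+20) s ≈ 4.005e+07 s
(e) Conservation of angular momentum (rₚvₚ = rₐvₐ) gives vₚ/vₐ = rₐ/rₚ = 3.107e+11/2.855e+10 ≈ 10.88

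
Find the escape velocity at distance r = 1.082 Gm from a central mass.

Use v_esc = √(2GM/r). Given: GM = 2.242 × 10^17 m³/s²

Convert to SI: r = 1.082 Gm = 1.082e+09 m.
Escape velocity comes from setting total energy to zero: ½v² − GM/r = 0 ⇒ v_esc = √(2GM / r).
v_esc = √(2 · 2.242e+17 / 1.082e+09) m/s ≈ 2.036e+04 m/s = 20.36 km/s.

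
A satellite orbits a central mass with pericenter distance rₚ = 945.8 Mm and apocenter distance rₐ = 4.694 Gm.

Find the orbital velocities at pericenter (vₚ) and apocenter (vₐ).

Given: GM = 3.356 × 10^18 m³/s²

Convert to SI: rₚ = 945.8 Mm = 9.458e+08 m; rₐ = 4.694 Gm = 4.694e+09 m.
Use the vis-viva equation v² = GM(2/r − 1/a) with a = (rₚ + rₐ)/2 = (9.458e+08 + 4.694e+09)/2 = 2.8199e+09 m.
vₚ = √(GM · (2/rₚ − 1/a)) = √(3.356e+18 · (2/9.458e+08 − 1/2.8199e+09)) m/s ≈ 7.685e+04 m/s = 76.85 km/s.
vₐ = √(GM · (2/rₐ − 1/a)) = √(3.356e+18 · (2/4.694e+09 − 1/2.8199e+09)) m/s ≈ 1.549e+04 m/s = 15.49 km/s.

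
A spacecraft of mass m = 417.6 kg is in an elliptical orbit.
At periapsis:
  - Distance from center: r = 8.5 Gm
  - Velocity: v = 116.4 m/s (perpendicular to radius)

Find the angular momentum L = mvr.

Convert to SI: r = 8.5 Gm = 8.5e+09 m.
Since v is perpendicular to r, L = m · v · r.
L = 417.6 · 116.4 · 8.5e+09 kg·m²/s ≈ 4.132e+14 kg·m²/s.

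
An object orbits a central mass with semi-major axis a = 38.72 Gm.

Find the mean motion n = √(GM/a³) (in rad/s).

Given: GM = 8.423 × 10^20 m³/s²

Convert to SI: a = 38.72 Gm = 3.872e+10 m.
n = √(GM / a³).
n = √(8.423e+20 / (3.872e+10)³) rad/s ≈ 3.809e-06 rad/s.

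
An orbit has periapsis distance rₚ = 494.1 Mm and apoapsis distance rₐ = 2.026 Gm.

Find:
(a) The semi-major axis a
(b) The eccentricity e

Convert to SI: rₚ = 494.1 Mm = 4.941e+08 m; rₐ = 2.026 Gm = 2.026e+09 m.
(a) a = (rₚ + rₐ) / 2 = (4.941e+08 + 2.026e+09) / 2 ≈ 1.26e+09 m = 1.26 Gm.
(b) e = (rₐ − rₚ) / (rₐ + rₚ) = (2.026e+09 − 4.941e+08) / (2.026e+09 + 4.941e+08) ≈ 0.6079.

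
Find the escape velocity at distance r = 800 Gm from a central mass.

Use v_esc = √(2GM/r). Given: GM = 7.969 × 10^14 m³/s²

Convert to SI: r = 800 Gm = 8e+11 m.
Escape velocity comes from setting total energy to zero: ½v² − GM/r = 0 ⇒ v_esc = √(2GM / r).
v_esc = √(2 · 7.969e+14 / 8e+11) m/s ≈ 44.63 m/s = 44.63 m/s.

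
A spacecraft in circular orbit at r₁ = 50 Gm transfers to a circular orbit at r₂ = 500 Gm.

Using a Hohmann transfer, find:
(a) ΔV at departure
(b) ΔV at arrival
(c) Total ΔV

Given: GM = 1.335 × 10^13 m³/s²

Convert to SI: r₁ = 50 Gm = 5e+10 m; r₂ = 500 Gm = 5e+11 m.
Transfer semi-major axis: a_t = (r₁ + r₂)/2 = (5e+10 + 5e+11)/2 = 2.75e+11 m.
Circular speeds: v₁ = √(GM/r₁) = 16.3401 m/s, v₂ = √(GM/r₂) = 5.1672 m/s.
Transfer speeds (vis-viva v² = GM(2/r − 1/a_t)): v₁ᵗ = 22.033 m/s, v₂ᵗ = 2.2033 m/s.
(a) ΔV₁ = |v₁ᵗ − v₁| ≈ 5.693 m/s = 5.693 m/s.
(b) ΔV₂ = |v₂ − v₂ᵗ| ≈ 2.964 m/s = 2.964 m/s.
(c) ΔV_total = ΔV₁ + ΔV₂ ≈ 8.657 m/s = 8.657 m/s.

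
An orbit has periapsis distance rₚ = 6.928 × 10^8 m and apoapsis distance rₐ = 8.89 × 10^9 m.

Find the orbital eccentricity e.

e = (rₐ − rₚ) / (rₐ + rₚ).
e = (8.89e+09 − 6.928e+08) / (8.89e+09 + 6.928e+08) = 8.1972e+09 / 9.5828e+09 ≈ 0.8554.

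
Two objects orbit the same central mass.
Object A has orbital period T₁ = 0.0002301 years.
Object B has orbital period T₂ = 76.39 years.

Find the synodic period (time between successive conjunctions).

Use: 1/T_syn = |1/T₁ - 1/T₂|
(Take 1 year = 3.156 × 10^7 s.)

Convert to SI: T₁ = 0.0002301 years = 7261.96 s; T₂ = 76.39 years = 2.41087e+09 s.
T_syn = |T₁ · T₂ / (T₁ − T₂)|.
T_syn = |7261.96 · 2.41087e+09 / (7261.96 − 2.41087e+09)| s ≈ 7262 s = 0.0002301 years.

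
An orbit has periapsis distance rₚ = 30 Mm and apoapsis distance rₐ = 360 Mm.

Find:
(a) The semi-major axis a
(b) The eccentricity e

Convert to SI: rₚ = 30 Mm = 3e+07 m; rₐ = 360 Mm = 3.6e+08 m.
(a) a = (rₚ + rₐ) / 2 = (3e+07 + 3.6e+08) / 2 ≈ 1.95e+08 m = 195 Mm.
(b) e = (rₐ − rₚ) / (rₐ + rₚ) = (3.6e+08 − 3e+07) / (3.6e+08 + 3e+07) ≈ 0.8462.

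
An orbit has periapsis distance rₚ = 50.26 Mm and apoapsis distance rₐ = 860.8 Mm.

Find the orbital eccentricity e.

Convert to SI: rₚ = 50.26 Mm = 5.026e+07 m; rₐ = 860.8 Mm = 8.608e+08 m.
e = (rₐ − rₚ) / (rₐ + rₚ).
e = (8.608e+08 − 5.026e+07) / (8.608e+08 + 5.026e+07) = 8.1054e+08 / 9.1106e+08 ≈ 0.8897.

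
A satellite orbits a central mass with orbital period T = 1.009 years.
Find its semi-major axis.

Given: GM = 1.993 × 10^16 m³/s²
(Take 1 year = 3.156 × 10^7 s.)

Convert to SI: T = 1.009 years = 3.1844e+07 s.
Invert Kepler's third law: a = (GM · T² / (4π²))^(1/3).
Substituting T = 3.1844e+07 s and GM = 1.993e+16 m³/s²:
a = (1.993e+16 · (3.1844e+07)² / (4π²))^(1/3) m
a ≈ 8e+09 m = 8 Gm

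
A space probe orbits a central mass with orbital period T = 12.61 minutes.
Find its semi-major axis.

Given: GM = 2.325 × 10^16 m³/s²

Convert to SI: T = 12.61 minutes = 756.6 s.
Invert Kepler's third law: a = (GM · T² / (4π²))^(1/3).
Substituting T = 756.6 s and GM = 2.325e+16 m³/s²:
a = (2.325e+16 · (756.6)² / (4π²))^(1/3) m
a ≈ 6.96e+06 m = 6.96 Mm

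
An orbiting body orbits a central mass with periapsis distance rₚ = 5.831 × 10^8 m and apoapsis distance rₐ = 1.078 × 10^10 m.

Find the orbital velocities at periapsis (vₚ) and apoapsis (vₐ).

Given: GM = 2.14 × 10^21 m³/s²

Use the vis-viva equation v² = GM(2/r − 1/a) with a = (rₚ + rₐ)/2 = (5.831e+08 + 1.078e+10)/2 = 5.68155e+09 m.
vₚ = √(GM · (2/rₚ − 1/a)) = √(2.14e+21 · (2/5.831e+08 − 1/5.68155e+09)) m/s ≈ 2.639e+06 m/s = 2639 km/s.
vₐ = √(GM · (2/rₐ − 1/a)) = √(2.14e+21 · (2/1.078e+10 − 1/5.68155e+09)) m/s ≈ 1.427e+05 m/s = 142.7 km/s.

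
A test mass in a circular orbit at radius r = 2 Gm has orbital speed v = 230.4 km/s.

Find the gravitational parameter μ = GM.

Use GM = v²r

Convert to SI: r = 2 Gm = 2e+09 m; v = 230.4 km/s = 230400 m/s.
For a circular orbit v² = GM/r, so GM = v² · r.
GM = (230400)² · 2e+09 m³/s² ≈ 1.062e+20 m³/s² = 1.062 × 10^20 m³/s².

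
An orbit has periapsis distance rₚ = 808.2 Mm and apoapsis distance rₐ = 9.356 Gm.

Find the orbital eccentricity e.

Convert to SI: rₚ = 808.2 Mm = 8.082e+08 m; rₐ = 9.356 Gm = 9.356e+09 m.
e = (rₐ − rₚ) / (rₐ + rₚ).
e = (9.356e+09 − 8.082e+08) / (9.356e+09 + 8.082e+08) = 8.5478e+09 / 1.01642e+10 ≈ 0.841.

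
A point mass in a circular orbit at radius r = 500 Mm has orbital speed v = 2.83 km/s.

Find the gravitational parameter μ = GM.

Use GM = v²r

Convert to SI: r = 500 Mm = 5e+08 m; v = 2.83 km/s = 2830 m/s.
For a circular orbit v² = GM/r, so GM = v² · r.
GM = (2830)² · 5e+08 m³/s² ≈ 4.004e+15 m³/s² = 4.004 × 10^15 m³/s².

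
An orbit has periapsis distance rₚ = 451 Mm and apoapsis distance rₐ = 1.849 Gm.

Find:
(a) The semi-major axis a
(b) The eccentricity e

Convert to SI: rₚ = 451 Mm = 4.51e+08 m; rₐ = 1.849 Gm = 1.849e+09 m.
(a) a = (rₚ + rₐ) / 2 = (4.51e+08 + 1.849e+09) / 2 ≈ 1.15e+09 m = 1.15 Gm.
(b) e = (rₐ − rₚ) / (rₐ + rₚ) = (1.849e+09 − 4.51e+08) / (1.849e+09 + 4.51e+08) ≈ 0.6078.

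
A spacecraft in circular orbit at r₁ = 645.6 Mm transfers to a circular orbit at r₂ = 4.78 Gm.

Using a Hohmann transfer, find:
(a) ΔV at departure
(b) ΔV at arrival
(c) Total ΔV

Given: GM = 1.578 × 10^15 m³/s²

Convert to SI: r₁ = 645.6 Mm = 6.456e+08 m; r₂ = 4.78 Gm = 4.78e+09 m.
Transfer semi-major axis: a_t = (r₁ + r₂)/2 = (6.456e+08 + 4.78e+09)/2 = 2.7128e+09 m.
Circular speeds: v₁ = √(GM/r₁) = 1563.41 m/s, v₂ = √(GM/r₂) = 574.566 m/s.
Transfer speeds (vis-viva v² = GM(2/r − 1/a_t)): v₁ᵗ = 2075.28 m/s, v₂ᵗ = 280.293 m/s.
(a) ΔV₁ = |v₁ᵗ − v₁| ≈ 511.9 m/s = 511.9 m/s.
(b) ΔV₂ = |v₂ − v₂ᵗ| ≈ 294.3 m/s = 294.3 m/s.
(c) ΔV_total = ΔV₁ + ΔV₂ ≈ 806.1 m/s = 806.1 m/s.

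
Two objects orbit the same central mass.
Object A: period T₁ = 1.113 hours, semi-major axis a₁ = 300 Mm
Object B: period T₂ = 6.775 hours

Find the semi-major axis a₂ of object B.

Convert to SI: T₁ = 1.113 hours = 4006.8 s; a₁ = 300 Mm = 3e+08 m; T₂ = 6.775 hours = 24390 s.
Kepler's third law: (T₁/T₂)² = (a₁/a₂)³ ⇒ a₂ = a₁ · (T₂/T₁)^(2/3).
T₂/T₁ = 24390 / 4006.8 = 6.08715.
a₂ = 3e+08 · (6.08715)^(2/3) m ≈ 1e+09 m = 1 Gm.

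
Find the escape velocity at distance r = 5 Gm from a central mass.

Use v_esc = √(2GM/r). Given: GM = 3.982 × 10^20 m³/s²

Convert to SI: r = 5 Gm = 5e+09 m.
Escape velocity comes from setting total energy to zero: ½v² − GM/r = 0 ⇒ v_esc = √(2GM / r).
v_esc = √(2 · 3.982e+20 / 5e+09) m/s ≈ 3.991e+05 m/s = 399.1 km/s.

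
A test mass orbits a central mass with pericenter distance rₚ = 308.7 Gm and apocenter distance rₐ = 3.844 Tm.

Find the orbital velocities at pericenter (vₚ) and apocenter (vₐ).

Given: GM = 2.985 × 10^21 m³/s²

Convert to SI: rₚ = 308.7 Gm = 3.087e+11 m; rₐ = 3.844 Tm = 3.844e+12 m.
Use the vis-viva equation v² = GM(2/r − 1/a) with a = (rₚ + rₐ)/2 = (3.087e+11 + 3.844e+12)/2 = 2.07635e+12 m.
vₚ = √(GM · (2/rₚ − 1/a)) = √(2.985e+21 · (2/3.087e+11 − 1/2.07635e+12)) m/s ≈ 1.338e+05 m/s = 133.8 km/s.
vₐ = √(GM · (2/rₐ − 1/a)) = √(2.985e+21 · (2/3.844e+12 − 1/2.07635e+12)) m/s ≈ 1.074e+04 m/s = 10.74 km/s.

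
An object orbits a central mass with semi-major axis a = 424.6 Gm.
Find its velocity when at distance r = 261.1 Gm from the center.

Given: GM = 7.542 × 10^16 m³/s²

Convert to SI: a = 424.6 Gm = 4.246e+11 m; r = 261.1 Gm = 2.611e+11 m.
Vis-viva: v = √(GM · (2/r − 1/a)).
2/r − 1/a = 2/2.611e+11 − 1/4.246e+11 = 5.30474e-12 m⁻¹.
v = √(7.542e+16 · 5.30474e-12) m/s ≈ 632.5 m/s = 632.5 m/s.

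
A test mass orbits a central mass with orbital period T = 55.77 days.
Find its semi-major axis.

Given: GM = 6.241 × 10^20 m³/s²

Convert to SI: T = 55.77 days = 4.81853e+06 s.
Invert Kepler's third law: a = (GM · T² / (4π²))^(1/3).
Substituting T = 4.81853e+06 s and GM = 6.241e+20 m³/s²:
a = (6.241e+20 · (4.81853e+06)² / (4π²))^(1/3) m
a ≈ 7.16e+10 m = 7.16 × 10^10 m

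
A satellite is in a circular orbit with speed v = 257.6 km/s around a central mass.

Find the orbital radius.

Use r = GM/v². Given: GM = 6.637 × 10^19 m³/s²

Convert to SI: v = 257.6 km/s = 257600 m/s.
For a circular orbit, v² = GM / r, so r = GM / v².
r = 6.637e+19 / (257600)² m ≈ 1e+09 m = 1 Gm.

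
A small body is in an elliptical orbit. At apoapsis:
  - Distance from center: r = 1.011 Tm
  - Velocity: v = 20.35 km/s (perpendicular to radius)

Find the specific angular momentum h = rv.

Convert to SI: r = 1.011 Tm = 1.011e+12 m; v = 20.35 km/s = 20350 m/s.
With v perpendicular to r, h = r · v.
h = 1.011e+12 · 20350 m²/s ≈ 2.057e+16 m²/s.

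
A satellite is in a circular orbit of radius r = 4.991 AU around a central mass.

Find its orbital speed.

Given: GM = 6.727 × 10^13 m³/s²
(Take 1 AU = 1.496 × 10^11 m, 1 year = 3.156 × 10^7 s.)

Convert to SI: r = 4.991 AU = 7.46654e+11 m.
For a circular orbit, gravity supplies the centripetal force, so v = √(GM / r).
v = √(6.727e+13 / 7.46654e+11) m/s ≈ 9.492 m/s = 0.002002 AU/year.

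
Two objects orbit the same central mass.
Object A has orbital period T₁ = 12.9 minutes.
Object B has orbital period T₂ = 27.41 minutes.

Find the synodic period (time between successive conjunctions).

Convert to SI: T₁ = 12.9 minutes = 774 s; T₂ = 27.41 minutes = 1644.6 s.
T_syn = |T₁ · T₂ / (T₁ − T₂)|.
T_syn = |774 · 1644.6 / (774 − 1644.6)| s ≈ 1462 s = 24.37 minutes.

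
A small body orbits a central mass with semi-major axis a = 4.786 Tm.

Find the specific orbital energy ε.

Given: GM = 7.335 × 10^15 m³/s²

Convert to SI: a = 4.786 Tm = 4.786e+12 m.
ε = −GM / (2a).
ε = −7.335e+15 / (2 · 4.786e+12) J/kg ≈ -766.3 J/kg = -766.3 J/kg.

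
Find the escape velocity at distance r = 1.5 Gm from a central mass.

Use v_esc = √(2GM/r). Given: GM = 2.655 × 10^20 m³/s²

Convert to SI: r = 1.5 Gm = 1.5e+09 m.
Escape velocity comes from setting total energy to zero: ½v² − GM/r = 0 ⇒ v_esc = √(2GM / r).
v_esc = √(2 · 2.655e+20 / 1.5e+09) m/s ≈ 5.95e+05 m/s = 595 km/s.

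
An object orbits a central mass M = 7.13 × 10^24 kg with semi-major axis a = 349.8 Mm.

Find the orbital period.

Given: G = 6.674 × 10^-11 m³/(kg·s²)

Convert to SI: a = 349.8 Mm = 3.498e+08 m.
GM = G · M = 6.674e-11 · 7.13e+24 = 4.75856e+14 m³/s².
Kepler's third law: T = 2π √(a³ / GM).
Substituting a = 3.498e+08 m and GM = 4.75856e+14 m³/s²:
T = 2π √((3.498e+08)³ / 4.75856e+14) s
T ≈ 1.884e+06 s = 21.81 days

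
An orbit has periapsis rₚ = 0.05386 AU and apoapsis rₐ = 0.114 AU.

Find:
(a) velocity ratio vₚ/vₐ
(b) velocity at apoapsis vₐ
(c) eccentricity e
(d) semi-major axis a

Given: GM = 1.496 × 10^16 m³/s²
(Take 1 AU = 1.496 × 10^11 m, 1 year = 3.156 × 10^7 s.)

Convert to SI: rₚ = 0.05386 AU = 8.05746e+09 m; rₐ = 0.114 AU = 1.70544e+10 m.
(a) Conservation of angular momentum (rₚvₚ = rₐvₐ) gives vₚ/vₐ = rₐ/rₚ = 1.70544e+10/8.05746e+09 ≈ 2.117
(b) With a = (rₚ + rₐ)/2 = 1.25559e+10 m, vₐ = √(GM (2/rₐ − 1/a)) = √(1.496e+16 · (2/1.70544e+10 − 1/1.25559e+10)) m/s ≈ 750.3 m/s
(c) e = (rₐ − rₚ)/(rₐ + rₚ) = (1.70544e+10 − 8.05746e+09)/(1.70544e+10 + 8.05746e+09) ≈ 0.3583
(d) a = (rₚ + rₐ)/2 = (8.05746e+09 + 1.70544e+10)/2 ≈ 1.256e+10 m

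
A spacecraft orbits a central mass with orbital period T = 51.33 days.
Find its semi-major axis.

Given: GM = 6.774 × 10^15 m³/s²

Convert to SI: T = 51.33 days = 4.43491e+06 s.
Invert Kepler's third law: a = (GM · T² / (4π²))^(1/3).
Substituting T = 4.43491e+06 s and GM = 6.774e+15 m³/s²:
a = (6.774e+15 · (4.43491e+06)² / (4π²))^(1/3) m
a ≈ 1.5e+09 m = 1.5 Gm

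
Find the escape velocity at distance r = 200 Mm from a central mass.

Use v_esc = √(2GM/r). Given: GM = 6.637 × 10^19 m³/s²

Convert to SI: r = 200 Mm = 2e+08 m.
Escape velocity comes from setting total energy to zero: ½v² − GM/r = 0 ⇒ v_esc = √(2GM / r).
v_esc = √(2 · 6.637e+19 / 2e+08) m/s ≈ 8.147e+05 m/s = 814.7 km/s.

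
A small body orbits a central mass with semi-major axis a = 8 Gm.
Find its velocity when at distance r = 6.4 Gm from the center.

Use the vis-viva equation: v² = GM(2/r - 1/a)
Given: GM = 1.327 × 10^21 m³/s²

Convert to SI: a = 8 Gm = 8e+09 m; r = 6.4 Gm = 6.4e+09 m.
Vis-viva: v = √(GM · (2/r − 1/a)).
2/r − 1/a = 2/6.4e+09 − 1/8e+09 = 1.875e-10 m⁻¹.
v = √(1.327e+21 · 1.875e-10) m/s ≈ 4.988e+05 m/s = 498.8 km/s.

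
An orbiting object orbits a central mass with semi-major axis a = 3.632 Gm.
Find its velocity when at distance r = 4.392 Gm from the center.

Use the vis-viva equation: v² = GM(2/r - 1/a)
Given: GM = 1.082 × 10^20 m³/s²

Convert to SI: a = 3.632 Gm = 3.632e+09 m; r = 4.392 Gm = 4.392e+09 m.
Vis-viva: v = √(GM · (2/r − 1/a)).
2/r − 1/a = 2/4.392e+09 − 1/3.632e+09 = 1.80043e-10 m⁻¹.
v = √(1.082e+20 · 1.80043e-10) m/s ≈ 1.396e+05 m/s = 139.6 km/s.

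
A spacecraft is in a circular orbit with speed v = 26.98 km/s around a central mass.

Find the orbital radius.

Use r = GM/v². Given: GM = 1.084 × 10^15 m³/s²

Convert to SI: v = 26.98 km/s = 26980 m/s.
For a circular orbit, v² = GM / r, so r = GM / v².
r = 1.084e+15 / (26980)² m ≈ 1.489e+06 m = 1.489 × 10^6 m.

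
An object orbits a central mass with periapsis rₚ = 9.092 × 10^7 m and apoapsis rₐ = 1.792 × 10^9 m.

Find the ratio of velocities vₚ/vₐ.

Conservation of angular momentum gives rₚvₚ = rₐvₐ, so vₚ/vₐ = rₐ/rₚ.
vₚ/vₐ = 1.792e+09 / 9.092e+07 ≈ 19.71.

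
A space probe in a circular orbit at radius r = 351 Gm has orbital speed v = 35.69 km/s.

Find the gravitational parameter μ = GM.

Convert to SI: r = 351 Gm = 3.51e+11 m; v = 35.69 km/s = 35690 m/s.
For a circular orbit v² = GM/r, so GM = v² · r.
GM = (35690)² · 3.51e+11 m³/s² ≈ 4.471e+20 m³/s² = 4.471 × 10^20 m³/s².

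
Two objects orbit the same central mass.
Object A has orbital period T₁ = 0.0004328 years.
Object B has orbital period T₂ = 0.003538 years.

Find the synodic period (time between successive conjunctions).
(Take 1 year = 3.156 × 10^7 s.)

Convert to SI: T₁ = 0.0004328 years = 13659.2 s; T₂ = 0.003538 years = 111659 s.
T_syn = |T₁ · T₂ / (T₁ − T₂)|.
T_syn = |13659.2 · 111659 / (13659.2 − 111659)| s ≈ 1.556e+04 s = 0.0004931 years.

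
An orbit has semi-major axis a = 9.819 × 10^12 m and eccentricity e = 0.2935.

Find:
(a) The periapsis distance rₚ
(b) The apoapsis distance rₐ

(a) rₚ = a(1 − e) = 9.819e+12 · (1 − 0.2935) = 9.819e+12 · 0.7065 ≈ 6.937e+12 m = 6.937 × 10^12 m.
(b) rₐ = a(1 + e) = 9.819e+12 · (1 + 0.2935) = 9.819e+12 · 1.2935 ≈ 1.27e+13 m = 1.27 × 10^13 m.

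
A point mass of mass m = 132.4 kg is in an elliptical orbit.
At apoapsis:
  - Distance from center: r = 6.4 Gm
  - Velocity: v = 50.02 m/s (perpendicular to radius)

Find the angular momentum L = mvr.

Convert to SI: r = 6.4 Gm = 6.4e+09 m.
Since v is perpendicular to r, L = m · v · r.
L = 132.4 · 50.02 · 6.4e+09 kg·m²/s ≈ 4.238e+13 kg·m²/s.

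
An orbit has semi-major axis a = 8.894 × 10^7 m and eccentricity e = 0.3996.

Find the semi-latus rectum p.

p = a (1 − e²).
p = 8.894e+07 · (1 − (0.3996)²) = 8.894e+07 · 0.84032 ≈ 7.474e+07 m = 7.474 × 10^7 m.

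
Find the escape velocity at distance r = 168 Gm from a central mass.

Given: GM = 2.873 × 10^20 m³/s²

Convert to SI: r = 168 Gm = 1.68e+11 m.
Escape velocity comes from setting total energy to zero: ½v² − GM/r = 0 ⇒ v_esc = √(2GM / r).
v_esc = √(2 · 2.873e+20 / 1.68e+11) m/s ≈ 5.848e+04 m/s = 58.48 km/s.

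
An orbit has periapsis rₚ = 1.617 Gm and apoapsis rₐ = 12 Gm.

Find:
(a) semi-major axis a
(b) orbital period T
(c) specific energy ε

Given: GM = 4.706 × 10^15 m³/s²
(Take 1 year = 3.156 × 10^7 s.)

Convert to SI: rₚ = 1.617 Gm = 1.617e+09 m; rₐ = 12 Gm = 1.2e+10 m.
(a) a = (rₚ + rₐ)/2 = (1.617e+09 + 1.2e+10)/2 ≈ 6.808e+09 m
(b) With a = (rₚ + rₐ)/2 = 6.8085e+09 m, T = 2π √(a³/GM) = 2π √((6.8085e+09)³/4.706e+15) s ≈ 5.146e+07 s
(c) With a = (rₚ + rₐ)/2 = 6.8085e+09 m, ε = −GM/(2a) = −4.706e+15/(2 · 6.8085e+09) J/kg ≈ -3.456e+05 J/kg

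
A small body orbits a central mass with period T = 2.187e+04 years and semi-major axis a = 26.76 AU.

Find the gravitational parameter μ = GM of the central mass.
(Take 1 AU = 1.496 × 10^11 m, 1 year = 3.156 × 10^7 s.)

Convert to SI: T = 2.187e+04 years = 6.90217e+11 s; a = 26.76 AU = 4.0033e+12 m.
GM = 4π² · a³ / T².
GM = 4π² · (4.0033e+12)³ / (6.90217e+11)² m³/s² ≈ 5.317e+15 m³/s² = 5.317 × 10^15 m³/s².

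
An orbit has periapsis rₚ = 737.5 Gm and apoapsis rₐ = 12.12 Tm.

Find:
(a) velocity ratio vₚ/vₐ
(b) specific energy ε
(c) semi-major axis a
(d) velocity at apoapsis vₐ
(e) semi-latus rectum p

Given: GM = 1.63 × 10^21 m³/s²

Convert to SI: rₚ = 737.5 Gm = 7.375e+11 m; rₐ = 12.12 Tm = 1.212e+13 m.
(a) Conservation of angular momentum (rₚvₚ = rₐvₐ) gives vₚ/vₐ = rₐ/rₚ = 1.212e+13/7.375e+11 ≈ 16.43
(b) With a = (rₚ + rₐ)/2 = 6.42875e+12 m, ε = −GM/(2a) = −1.63e+21/(2 · 6.42875e+12) J/kg ≈ -1.268e+08 J/kg
(c) a = (rₚ + rₐ)/2 = (7.375e+11 + 1.212e+13)/2 ≈ 6.429e+12 m
(d) With a = (rₚ + rₐ)/2 = 6.42875e+12 m, vₐ = √(GM (2/rₐ − 1/a)) = √(1.63e+21 · (2/1.212e+13 − 1/6.42875e+12)) m/s ≈ 3928 m/s
(e) From a = (rₚ + rₐ)/2 = 6.42875e+12 m and e = (rₐ − rₚ)/(rₐ + rₚ) = 0.885281, p = a(1 − e²) = 6.42875e+12 · (1 − (0.885281)²) ≈ 1.39e+12 m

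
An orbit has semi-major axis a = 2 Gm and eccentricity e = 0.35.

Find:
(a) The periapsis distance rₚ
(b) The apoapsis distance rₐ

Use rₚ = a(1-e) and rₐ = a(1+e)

Convert to SI: a = 2 Gm = 2e+09 m.
(a) rₚ = a(1 − e) = 2e+09 · (1 − 0.35) = 2e+09 · 0.65 ≈ 1.3e+09 m = 1.3 Gm.
(b) rₐ = a(1 + e) = 2e+09 · (1 + 0.35) = 2e+09 · 1.35 ≈ 2.7e+09 m = 2.7 Gm.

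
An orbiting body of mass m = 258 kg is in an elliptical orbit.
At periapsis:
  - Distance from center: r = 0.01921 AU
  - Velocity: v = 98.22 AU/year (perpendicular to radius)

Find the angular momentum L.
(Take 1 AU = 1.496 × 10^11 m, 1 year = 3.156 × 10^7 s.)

Convert to SI: r = 0.01921 AU = 2.87382e+09 m; v = 98.22 AU/year = 465580 m/s.
Since v is perpendicular to r, L = m · v · r.
L = 258 · 465580 · 2.87382e+09 kg·m²/s ≈ 3.452e+17 kg·m²/s.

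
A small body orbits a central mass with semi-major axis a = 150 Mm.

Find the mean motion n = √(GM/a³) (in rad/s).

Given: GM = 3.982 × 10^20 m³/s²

Convert to SI: a = 150 Mm = 1.5e+08 m.
n = √(GM / a³).
n = √(3.982e+20 / (1.5e+08)³) rad/s ≈ 0.01086 rad/s.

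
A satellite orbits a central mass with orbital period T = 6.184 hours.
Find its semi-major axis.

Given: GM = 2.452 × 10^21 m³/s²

Convert to SI: T = 6.184 hours = 22262.4 s.
Invert Kepler's third law: a = (GM · T² / (4π²))^(1/3).
Substituting T = 22262.4 s and GM = 2.452e+21 m³/s²:
a = (2.452e+21 · (22262.4)² / (4π²))^(1/3) m
a ≈ 3.134e+09 m = 3.134 × 10^9 m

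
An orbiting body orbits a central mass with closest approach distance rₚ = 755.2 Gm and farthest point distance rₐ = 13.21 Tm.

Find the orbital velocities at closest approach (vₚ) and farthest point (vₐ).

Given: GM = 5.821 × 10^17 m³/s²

Convert to SI: rₚ = 755.2 Gm = 7.552e+11 m; rₐ = 13.21 Tm = 1.321e+13 m.
Use the vis-viva equation v² = GM(2/r − 1/a) with a = (rₚ + rₐ)/2 = (7.552e+11 + 1.321e+13)/2 = 6.9826e+12 m.
vₚ = √(GM · (2/rₚ − 1/a)) = √(5.821e+17 · (2/7.552e+11 − 1/6.9826e+12)) m/s ≈ 1208 m/s = 1.208 km/s.
vₐ = √(GM · (2/rₐ − 1/a)) = √(5.821e+17 · (2/1.321e+13 − 1/6.9826e+12)) m/s ≈ 69.04 m/s = 69.04 m/s.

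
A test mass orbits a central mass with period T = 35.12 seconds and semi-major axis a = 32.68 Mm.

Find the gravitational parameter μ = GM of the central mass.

Convert to SI: a = 32.68 Mm = 3.268e+07 m.
GM = 4π² · a³ / T².
GM = 4π² · (3.268e+07)³ / (35.12)² m³/s² ≈ 1.117e+21 m³/s² = 1.117 × 10^21 m³/s².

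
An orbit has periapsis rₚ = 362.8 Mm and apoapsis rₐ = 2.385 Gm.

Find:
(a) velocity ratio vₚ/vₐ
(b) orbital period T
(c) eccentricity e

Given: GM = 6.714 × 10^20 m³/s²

Convert to SI: rₚ = 362.8 Mm = 3.628e+08 m; rₐ = 2.385 Gm = 2.385e+09 m.
(a) Conservation of angular momentum (rₚvₚ = rₐvₐ) gives vₚ/vₐ = rₐ/rₚ = 2.385e+09/3.628e+08 ≈ 6.574
(b) With a = (rₚ + rₐ)/2 = 1.3739e+09 m, T = 2π √(a³/GM) = 2π √((1.3739e+09)³/6.714e+20) s ≈ 1.235e+04 s
(c) e = (rₐ − rₚ)/(rₐ + rₚ) = (2.385e+09 − 3.628e+08)/(2.385e+09 + 3.628e+08) ≈ 0.7359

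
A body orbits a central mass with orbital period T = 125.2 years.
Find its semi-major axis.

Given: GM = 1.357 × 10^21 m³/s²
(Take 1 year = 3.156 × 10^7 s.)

Convert to SI: T = 125.2 years = 3.95131e+09 s.
Invert Kepler's third law: a = (GM · T² / (4π²))^(1/3).
Substituting T = 3.95131e+09 s and GM = 1.357e+21 m³/s²:
a = (1.357e+21 · (3.95131e+09)² / (4π²))^(1/3) m
a ≈ 8.126e+12 m = 8.126 × 10^12 m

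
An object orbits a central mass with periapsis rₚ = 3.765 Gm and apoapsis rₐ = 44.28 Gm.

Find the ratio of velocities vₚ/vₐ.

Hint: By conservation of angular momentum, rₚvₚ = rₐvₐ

Convert to SI: rₚ = 3.765 Gm = 3.765e+09 m; rₐ = 44.28 Gm = 4.428e+10 m.
Conservation of angular momentum gives rₚvₚ = rₐvₐ, so vₚ/vₐ = rₐ/rₚ.
vₚ/vₐ = 4.428e+10 / 3.765e+09 ≈ 11.76.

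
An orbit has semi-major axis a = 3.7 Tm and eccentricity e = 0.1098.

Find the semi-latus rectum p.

Convert to SI: a = 3.7 Tm = 3.7e+12 m.
p = a (1 − e²).
p = 3.7e+12 · (1 − (0.1098)²) = 3.7e+12 · 0.987944 ≈ 3.655e+12 m = 3.655 Tm.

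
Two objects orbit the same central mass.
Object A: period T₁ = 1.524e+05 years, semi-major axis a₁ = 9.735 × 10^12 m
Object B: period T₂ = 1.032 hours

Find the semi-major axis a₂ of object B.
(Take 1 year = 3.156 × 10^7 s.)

Convert to SI: T₁ = 1.524e+05 years = 4.80974e+12 s; T₂ = 1.032 hours = 3715.2 s.
Kepler's third law: (T₁/T₂)² = (a₁/a₂)³ ⇒ a₂ = a₁ · (T₂/T₁)^(2/3).
T₂/T₁ = 3715.2 / 4.80974e+12 = 7.72432e-10.
a₂ = 9.735e+12 · (7.72432e-10)^(2/3) m ≈ 8.196e+06 m = 8.196 × 10^6 m.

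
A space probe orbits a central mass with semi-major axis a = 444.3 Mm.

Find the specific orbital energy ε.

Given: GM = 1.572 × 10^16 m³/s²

Convert to SI: a = 444.3 Mm = 4.443e+08 m.
ε = −GM / (2a).
ε = −1.572e+16 / (2 · 4.443e+08) J/kg ≈ -1.769e+07 J/kg = -17.69 MJ/kg.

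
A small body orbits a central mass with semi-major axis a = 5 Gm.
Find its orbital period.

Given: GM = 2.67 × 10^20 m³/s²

Convert to SI: a = 5 Gm = 5e+09 m.
Kepler's third law: T = 2π √(a³ / GM).
Substituting a = 5e+09 m and GM = 2.67e+20 m³/s²:
T = 2π √((5e+09)³ / 2.67e+20) s
T ≈ 1.36e+05 s = 1.573 days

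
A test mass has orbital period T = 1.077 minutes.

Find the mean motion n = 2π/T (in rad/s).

Convert to SI: T = 1.077 minutes = 64.62 s.
n = 2π / T.
n = 2π / 64.62 s ≈ 0.09723 rad/s.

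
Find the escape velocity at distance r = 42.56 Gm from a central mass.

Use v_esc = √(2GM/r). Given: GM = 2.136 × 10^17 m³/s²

Convert to SI: r = 42.56 Gm = 4.256e+10 m.
Escape velocity comes from setting total energy to zero: ½v² − GM/r = 0 ⇒ v_esc = √(2GM / r).
v_esc = √(2 · 2.136e+17 / 4.256e+10) m/s ≈ 3168 m/s = 3.168 km/s.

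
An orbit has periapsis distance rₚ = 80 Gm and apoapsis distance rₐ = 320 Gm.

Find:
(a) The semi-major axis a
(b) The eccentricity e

Convert to SI: rₚ = 80 Gm = 8e+10 m; rₐ = 320 Gm = 3.2e+11 m.
(a) a = (rₚ + rₐ) / 2 = (8e+10 + 3.2e+11) / 2 ≈ 2e+11 m = 200 Gm.
(b) e = (rₐ − rₚ) / (rₐ + rₚ) = (3.2e+11 − 8e+10) / (3.2e+11 + 8e+10) ≈ 0.6.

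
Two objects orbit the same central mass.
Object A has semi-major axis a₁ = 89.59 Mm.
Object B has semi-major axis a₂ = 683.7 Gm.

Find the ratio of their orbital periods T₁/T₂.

Convert to SI: a₁ = 89.59 Mm = 8.959e+07 m; a₂ = 683.7 Gm = 6.837e+11 m.
From Kepler's third law, (T₁/T₂)² = (a₁/a₂)³, so T₁/T₂ = (a₁/a₂)^(3/2).
a₁/a₂ = 8.959e+07 / 6.837e+11 = 0.000131037.
T₁/T₂ = (0.000131037)^(3/2) ≈ 1.5e-06.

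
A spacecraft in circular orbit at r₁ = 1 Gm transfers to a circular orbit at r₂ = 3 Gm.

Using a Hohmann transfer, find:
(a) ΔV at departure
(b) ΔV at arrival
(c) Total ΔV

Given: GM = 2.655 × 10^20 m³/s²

Convert to SI: r₁ = 1 Gm = 1e+09 m; r₂ = 3 Gm = 3e+09 m.
Transfer semi-major axis: a_t = (r₁ + r₂)/2 = (1e+09 + 3e+09)/2 = 2e+09 m.
Circular speeds: v₁ = √(GM/r₁) = 515267 m/s, v₂ = √(GM/r₂) = 297489 m/s.
Transfer speeds (vis-viva v² = GM(2/r − 1/a_t)): v₁ᵗ = 631071 m/s, v₂ᵗ = 210357 m/s.
(a) ΔV₁ = |v₁ᵗ − v₁| ≈ 1.158e+05 m/s = 115.8 km/s.
(b) ΔV₂ = |v₂ − v₂ᵗ| ≈ 8.713e+04 m/s = 87.13 km/s.
(c) ΔV_total = ΔV₁ + ΔV₂ ≈ 2.029e+05 m/s = 202.9 km/s.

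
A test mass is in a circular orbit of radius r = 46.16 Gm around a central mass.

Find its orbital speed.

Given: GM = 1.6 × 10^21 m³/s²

Convert to SI: r = 46.16 Gm = 4.616e+10 m.
For a circular orbit, gravity supplies the centripetal force, so v = √(GM / r).
v = √(1.6e+21 / 4.616e+10) m/s ≈ 1.862e+05 m/s = 186.2 km/s.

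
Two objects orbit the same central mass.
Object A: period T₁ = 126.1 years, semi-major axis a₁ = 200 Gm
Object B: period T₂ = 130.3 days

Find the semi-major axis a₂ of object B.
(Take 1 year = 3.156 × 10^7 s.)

Convert to SI: T₁ = 126.1 years = 3.97972e+09 s; a₁ = 200 Gm = 2e+11 m; T₂ = 130.3 days = 1.12579e+07 s.
Kepler's third law: (T₁/T₂)² = (a₁/a₂)³ ⇒ a₂ = a₁ · (T₂/T₁)^(2/3).
T₂/T₁ = 1.12579e+07 / 3.97972e+09 = 0.00282882.
a₂ = 2e+11 · (0.00282882)^(2/3) m ≈ 4e+09 m = 4 Gm.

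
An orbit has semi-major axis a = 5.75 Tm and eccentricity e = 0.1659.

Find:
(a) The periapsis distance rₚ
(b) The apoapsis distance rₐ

Convert to SI: a = 5.75 Tm = 5.75e+12 m.
(a) rₚ = a(1 − e) = 5.75e+12 · (1 − 0.1659) = 5.75e+12 · 0.8341 ≈ 4.796e+12 m = 4.796 Tm.
(b) rₐ = a(1 + e) = 5.75e+12 · (1 + 0.1659) = 5.75e+12 · 1.1659 ≈ 6.704e+12 m = 6.704 Tm.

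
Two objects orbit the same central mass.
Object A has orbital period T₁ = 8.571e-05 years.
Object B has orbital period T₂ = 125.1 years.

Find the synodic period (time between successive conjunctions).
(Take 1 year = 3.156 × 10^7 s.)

Convert to SI: T₁ = 8.571e-05 years = 2705.01 s; T₂ = 125.1 years = 3.94816e+09 s.
T_syn = |T₁ · T₂ / (T₁ − T₂)|.
T_syn = |2705.01 · 3.94816e+09 / (2705.01 − 3.94816e+09)| s ≈ 2705 s = 8.571e-05 years.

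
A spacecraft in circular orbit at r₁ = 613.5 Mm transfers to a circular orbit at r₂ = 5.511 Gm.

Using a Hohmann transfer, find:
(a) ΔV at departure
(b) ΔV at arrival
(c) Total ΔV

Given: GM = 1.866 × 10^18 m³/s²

Convert to SI: r₁ = 613.5 Mm = 6.135e+08 m; r₂ = 5.511 Gm = 5.511e+09 m.
Transfer semi-major axis: a_t = (r₁ + r₂)/2 = (6.135e+08 + 5.511e+09)/2 = 3.06225e+09 m.
Circular speeds: v₁ = √(GM/r₁) = 55150.4 m/s, v₂ = √(GM/r₂) = 18401 m/s.
Transfer speeds (vis-viva v² = GM(2/r − 1/a_t)): v₁ᵗ = 73985 m/s, v₂ᵗ = 8236.21 m/s.
(a) ΔV₁ = |v₁ᵗ − v₁| ≈ 1.883e+04 m/s = 18.83 km/s.
(b) ΔV₂ = |v₂ − v₂ᵗ| ≈ 1.016e+04 m/s = 10.16 km/s.
(c) ΔV_total = ΔV₁ + ΔV₂ ≈ 2.9e+04 m/s = 29 km/s.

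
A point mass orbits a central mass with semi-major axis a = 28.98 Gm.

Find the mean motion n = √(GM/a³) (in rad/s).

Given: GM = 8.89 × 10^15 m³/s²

Convert to SI: a = 28.98 Gm = 2.898e+10 m.
n = √(GM / a³).
n = √(8.89e+15 / (2.898e+10)³) rad/s ≈ 1.911e-08 rad/s.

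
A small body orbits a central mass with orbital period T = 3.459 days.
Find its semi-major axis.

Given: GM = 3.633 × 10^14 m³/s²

Convert to SI: T = 3.459 days = 298858 s.
Invert Kepler's third law: a = (GM · T² / (4π²))^(1/3).
Substituting T = 298858 s and GM = 3.633e+14 m³/s²:
a = (3.633e+14 · (298858)² / (4π²))^(1/3) m
a ≈ 9.367e+07 m = 93.67 Mm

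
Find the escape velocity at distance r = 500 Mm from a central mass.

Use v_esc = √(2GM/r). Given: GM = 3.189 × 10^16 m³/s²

Convert to SI: r = 500 Mm = 5e+08 m.
Escape velocity comes from setting total energy to zero: ½v² − GM/r = 0 ⇒ v_esc = √(2GM / r).
v_esc = √(2 · 3.189e+16 / 5e+08) m/s ≈ 1.129e+04 m/s = 11.29 km/s.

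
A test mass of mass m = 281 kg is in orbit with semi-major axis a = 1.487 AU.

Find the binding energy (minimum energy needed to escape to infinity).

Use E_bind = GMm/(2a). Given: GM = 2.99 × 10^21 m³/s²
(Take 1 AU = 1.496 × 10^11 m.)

Convert to SI: a = 1.487 AU = 2.22455e+11 m.
Total orbital energy is E = −GMm/(2a); binding energy is E_bind = −E = GMm/(2a).
E_bind = 2.99e+21 · 281 / (2 · 2.22455e+11) J ≈ 1.888e+12 J = 1.888 TJ.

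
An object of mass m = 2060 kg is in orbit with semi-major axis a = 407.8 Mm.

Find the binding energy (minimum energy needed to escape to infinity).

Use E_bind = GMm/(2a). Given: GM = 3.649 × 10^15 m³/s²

Convert to SI: a = 407.8 Mm = 4.078e+08 m.
Total orbital energy is E = −GMm/(2a); binding energy is E_bind = −E = GMm/(2a).
E_bind = 3.649e+15 · 2060 / (2 · 4.078e+08) J ≈ 9.216e+09 J = 9.216 GJ.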